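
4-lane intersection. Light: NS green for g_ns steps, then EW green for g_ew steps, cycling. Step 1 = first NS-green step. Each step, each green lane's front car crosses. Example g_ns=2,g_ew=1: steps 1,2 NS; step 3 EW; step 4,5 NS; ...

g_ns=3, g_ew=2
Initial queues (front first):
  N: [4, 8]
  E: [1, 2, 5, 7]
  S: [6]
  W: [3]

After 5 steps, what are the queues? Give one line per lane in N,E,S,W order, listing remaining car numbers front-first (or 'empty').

Step 1 [NS]: N:car4-GO,E:wait,S:car6-GO,W:wait | queues: N=1 E=4 S=0 W=1
Step 2 [NS]: N:car8-GO,E:wait,S:empty,W:wait | queues: N=0 E=4 S=0 W=1
Step 3 [NS]: N:empty,E:wait,S:empty,W:wait | queues: N=0 E=4 S=0 W=1
Step 4 [EW]: N:wait,E:car1-GO,S:wait,W:car3-GO | queues: N=0 E=3 S=0 W=0
Step 5 [EW]: N:wait,E:car2-GO,S:wait,W:empty | queues: N=0 E=2 S=0 W=0

N: empty
E: 5 7
S: empty
W: empty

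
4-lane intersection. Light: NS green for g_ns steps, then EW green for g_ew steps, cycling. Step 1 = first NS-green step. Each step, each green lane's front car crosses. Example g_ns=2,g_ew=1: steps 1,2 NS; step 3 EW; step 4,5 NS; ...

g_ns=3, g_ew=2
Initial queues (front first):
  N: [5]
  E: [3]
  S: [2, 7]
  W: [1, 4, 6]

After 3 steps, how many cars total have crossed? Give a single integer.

Step 1 [NS]: N:car5-GO,E:wait,S:car2-GO,W:wait | queues: N=0 E=1 S=1 W=3
Step 2 [NS]: N:empty,E:wait,S:car7-GO,W:wait | queues: N=0 E=1 S=0 W=3
Step 3 [NS]: N:empty,E:wait,S:empty,W:wait | queues: N=0 E=1 S=0 W=3
Cars crossed by step 3: 3

Answer: 3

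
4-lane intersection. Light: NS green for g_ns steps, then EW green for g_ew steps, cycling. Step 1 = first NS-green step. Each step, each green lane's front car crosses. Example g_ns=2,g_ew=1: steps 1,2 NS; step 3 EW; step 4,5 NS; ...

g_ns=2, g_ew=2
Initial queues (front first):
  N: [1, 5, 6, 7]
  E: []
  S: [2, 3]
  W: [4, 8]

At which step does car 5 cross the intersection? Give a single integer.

Step 1 [NS]: N:car1-GO,E:wait,S:car2-GO,W:wait | queues: N=3 E=0 S=1 W=2
Step 2 [NS]: N:car5-GO,E:wait,S:car3-GO,W:wait | queues: N=2 E=0 S=0 W=2
Step 3 [EW]: N:wait,E:empty,S:wait,W:car4-GO | queues: N=2 E=0 S=0 W=1
Step 4 [EW]: N:wait,E:empty,S:wait,W:car8-GO | queues: N=2 E=0 S=0 W=0
Step 5 [NS]: N:car6-GO,E:wait,S:empty,W:wait | queues: N=1 E=0 S=0 W=0
Step 6 [NS]: N:car7-GO,E:wait,S:empty,W:wait | queues: N=0 E=0 S=0 W=0
Car 5 crosses at step 2

2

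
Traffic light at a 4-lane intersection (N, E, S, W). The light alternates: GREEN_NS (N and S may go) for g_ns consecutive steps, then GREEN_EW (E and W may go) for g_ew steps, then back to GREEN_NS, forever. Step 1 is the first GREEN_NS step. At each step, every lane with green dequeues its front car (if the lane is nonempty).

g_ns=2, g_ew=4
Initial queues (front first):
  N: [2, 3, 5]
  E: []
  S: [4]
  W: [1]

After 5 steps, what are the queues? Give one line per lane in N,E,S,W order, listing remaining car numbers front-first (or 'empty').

Step 1 [NS]: N:car2-GO,E:wait,S:car4-GO,W:wait | queues: N=2 E=0 S=0 W=1
Step 2 [NS]: N:car3-GO,E:wait,S:empty,W:wait | queues: N=1 E=0 S=0 W=1
Step 3 [EW]: N:wait,E:empty,S:wait,W:car1-GO | queues: N=1 E=0 S=0 W=0
Step 4 [EW]: N:wait,E:empty,S:wait,W:empty | queues: N=1 E=0 S=0 W=0
Step 5 [EW]: N:wait,E:empty,S:wait,W:empty | queues: N=1 E=0 S=0 W=0

N: 5
E: empty
S: empty
W: empty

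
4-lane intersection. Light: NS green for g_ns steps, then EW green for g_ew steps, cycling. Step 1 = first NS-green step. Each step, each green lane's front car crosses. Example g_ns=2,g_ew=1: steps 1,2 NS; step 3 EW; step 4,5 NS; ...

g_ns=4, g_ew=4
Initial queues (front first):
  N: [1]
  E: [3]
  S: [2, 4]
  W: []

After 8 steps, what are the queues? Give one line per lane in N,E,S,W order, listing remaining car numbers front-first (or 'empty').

Step 1 [NS]: N:car1-GO,E:wait,S:car2-GO,W:wait | queues: N=0 E=1 S=1 W=0
Step 2 [NS]: N:empty,E:wait,S:car4-GO,W:wait | queues: N=0 E=1 S=0 W=0
Step 3 [NS]: N:empty,E:wait,S:empty,W:wait | queues: N=0 E=1 S=0 W=0
Step 4 [NS]: N:empty,E:wait,S:empty,W:wait | queues: N=0 E=1 S=0 W=0
Step 5 [EW]: N:wait,E:car3-GO,S:wait,W:empty | queues: N=0 E=0 S=0 W=0

N: empty
E: empty
S: empty
W: empty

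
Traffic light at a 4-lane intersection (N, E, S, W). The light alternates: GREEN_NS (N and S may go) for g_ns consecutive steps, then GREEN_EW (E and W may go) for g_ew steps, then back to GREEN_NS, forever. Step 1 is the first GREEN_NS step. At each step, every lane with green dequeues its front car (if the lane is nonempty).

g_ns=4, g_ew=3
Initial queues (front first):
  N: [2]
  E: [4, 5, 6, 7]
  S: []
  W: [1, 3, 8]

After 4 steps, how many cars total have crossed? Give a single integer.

Step 1 [NS]: N:car2-GO,E:wait,S:empty,W:wait | queues: N=0 E=4 S=0 W=3
Step 2 [NS]: N:empty,E:wait,S:empty,W:wait | queues: N=0 E=4 S=0 W=3
Step 3 [NS]: N:empty,E:wait,S:empty,W:wait | queues: N=0 E=4 S=0 W=3
Step 4 [NS]: N:empty,E:wait,S:empty,W:wait | queues: N=0 E=4 S=0 W=3
Cars crossed by step 4: 1

Answer: 1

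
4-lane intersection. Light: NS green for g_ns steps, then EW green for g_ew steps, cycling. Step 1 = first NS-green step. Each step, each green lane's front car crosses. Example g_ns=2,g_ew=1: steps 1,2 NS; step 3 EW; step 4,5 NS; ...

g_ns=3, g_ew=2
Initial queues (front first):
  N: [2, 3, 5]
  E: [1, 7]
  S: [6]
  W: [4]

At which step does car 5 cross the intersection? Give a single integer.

Step 1 [NS]: N:car2-GO,E:wait,S:car6-GO,W:wait | queues: N=2 E=2 S=0 W=1
Step 2 [NS]: N:car3-GO,E:wait,S:empty,W:wait | queues: N=1 E=2 S=0 W=1
Step 3 [NS]: N:car5-GO,E:wait,S:empty,W:wait | queues: N=0 E=2 S=0 W=1
Step 4 [EW]: N:wait,E:car1-GO,S:wait,W:car4-GO | queues: N=0 E=1 S=0 W=0
Step 5 [EW]: N:wait,E:car7-GO,S:wait,W:empty | queues: N=0 E=0 S=0 W=0
Car 5 crosses at step 3

3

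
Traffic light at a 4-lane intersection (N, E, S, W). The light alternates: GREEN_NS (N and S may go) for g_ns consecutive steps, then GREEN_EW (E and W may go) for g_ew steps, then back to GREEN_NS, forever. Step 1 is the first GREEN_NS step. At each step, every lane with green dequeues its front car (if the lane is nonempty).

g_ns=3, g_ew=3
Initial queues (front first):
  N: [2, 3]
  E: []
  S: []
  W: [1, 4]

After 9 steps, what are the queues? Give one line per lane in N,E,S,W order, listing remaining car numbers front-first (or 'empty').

Step 1 [NS]: N:car2-GO,E:wait,S:empty,W:wait | queues: N=1 E=0 S=0 W=2
Step 2 [NS]: N:car3-GO,E:wait,S:empty,W:wait | queues: N=0 E=0 S=0 W=2
Step 3 [NS]: N:empty,E:wait,S:empty,W:wait | queues: N=0 E=0 S=0 W=2
Step 4 [EW]: N:wait,E:empty,S:wait,W:car1-GO | queues: N=0 E=0 S=0 W=1
Step 5 [EW]: N:wait,E:empty,S:wait,W:car4-GO | queues: N=0 E=0 S=0 W=0

N: empty
E: empty
S: empty
W: empty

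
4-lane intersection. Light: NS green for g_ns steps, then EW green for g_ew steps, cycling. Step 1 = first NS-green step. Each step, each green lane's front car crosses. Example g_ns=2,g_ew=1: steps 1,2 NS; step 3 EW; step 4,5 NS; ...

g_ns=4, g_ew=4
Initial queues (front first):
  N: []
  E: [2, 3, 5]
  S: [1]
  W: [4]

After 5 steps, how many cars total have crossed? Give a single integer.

Answer: 3

Derivation:
Step 1 [NS]: N:empty,E:wait,S:car1-GO,W:wait | queues: N=0 E=3 S=0 W=1
Step 2 [NS]: N:empty,E:wait,S:empty,W:wait | queues: N=0 E=3 S=0 W=1
Step 3 [NS]: N:empty,E:wait,S:empty,W:wait | queues: N=0 E=3 S=0 W=1
Step 4 [NS]: N:empty,E:wait,S:empty,W:wait | queues: N=0 E=3 S=0 W=1
Step 5 [EW]: N:wait,E:car2-GO,S:wait,W:car4-GO | queues: N=0 E=2 S=0 W=0
Cars crossed by step 5: 3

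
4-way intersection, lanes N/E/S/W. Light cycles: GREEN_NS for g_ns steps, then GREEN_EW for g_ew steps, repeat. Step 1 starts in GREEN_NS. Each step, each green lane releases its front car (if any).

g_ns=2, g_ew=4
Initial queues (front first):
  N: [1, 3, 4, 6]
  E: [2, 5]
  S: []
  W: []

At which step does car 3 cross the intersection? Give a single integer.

Step 1 [NS]: N:car1-GO,E:wait,S:empty,W:wait | queues: N=3 E=2 S=0 W=0
Step 2 [NS]: N:car3-GO,E:wait,S:empty,W:wait | queues: N=2 E=2 S=0 W=0
Step 3 [EW]: N:wait,E:car2-GO,S:wait,W:empty | queues: N=2 E=1 S=0 W=0
Step 4 [EW]: N:wait,E:car5-GO,S:wait,W:empty | queues: N=2 E=0 S=0 W=0
Step 5 [EW]: N:wait,E:empty,S:wait,W:empty | queues: N=2 E=0 S=0 W=0
Step 6 [EW]: N:wait,E:empty,S:wait,W:empty | queues: N=2 E=0 S=0 W=0
Step 7 [NS]: N:car4-GO,E:wait,S:empty,W:wait | queues: N=1 E=0 S=0 W=0
Step 8 [NS]: N:car6-GO,E:wait,S:empty,W:wait | queues: N=0 E=0 S=0 W=0
Car 3 crosses at step 2

2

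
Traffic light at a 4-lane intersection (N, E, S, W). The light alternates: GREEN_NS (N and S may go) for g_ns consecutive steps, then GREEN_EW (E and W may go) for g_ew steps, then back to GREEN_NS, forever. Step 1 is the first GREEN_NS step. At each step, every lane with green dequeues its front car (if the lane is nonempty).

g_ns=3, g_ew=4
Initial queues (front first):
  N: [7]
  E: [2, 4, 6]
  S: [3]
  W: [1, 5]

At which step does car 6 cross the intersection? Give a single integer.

Step 1 [NS]: N:car7-GO,E:wait,S:car3-GO,W:wait | queues: N=0 E=3 S=0 W=2
Step 2 [NS]: N:empty,E:wait,S:empty,W:wait | queues: N=0 E=3 S=0 W=2
Step 3 [NS]: N:empty,E:wait,S:empty,W:wait | queues: N=0 E=3 S=0 W=2
Step 4 [EW]: N:wait,E:car2-GO,S:wait,W:car1-GO | queues: N=0 E=2 S=0 W=1
Step 5 [EW]: N:wait,E:car4-GO,S:wait,W:car5-GO | queues: N=0 E=1 S=0 W=0
Step 6 [EW]: N:wait,E:car6-GO,S:wait,W:empty | queues: N=0 E=0 S=0 W=0
Car 6 crosses at step 6

6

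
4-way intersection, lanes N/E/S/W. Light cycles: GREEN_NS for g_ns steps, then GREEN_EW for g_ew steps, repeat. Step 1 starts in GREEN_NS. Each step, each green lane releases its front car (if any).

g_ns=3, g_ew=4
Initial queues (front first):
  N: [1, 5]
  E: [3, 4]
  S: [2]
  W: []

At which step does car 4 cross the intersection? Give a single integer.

Step 1 [NS]: N:car1-GO,E:wait,S:car2-GO,W:wait | queues: N=1 E=2 S=0 W=0
Step 2 [NS]: N:car5-GO,E:wait,S:empty,W:wait | queues: N=0 E=2 S=0 W=0
Step 3 [NS]: N:empty,E:wait,S:empty,W:wait | queues: N=0 E=2 S=0 W=0
Step 4 [EW]: N:wait,E:car3-GO,S:wait,W:empty | queues: N=0 E=1 S=0 W=0
Step 5 [EW]: N:wait,E:car4-GO,S:wait,W:empty | queues: N=0 E=0 S=0 W=0
Car 4 crosses at step 5

5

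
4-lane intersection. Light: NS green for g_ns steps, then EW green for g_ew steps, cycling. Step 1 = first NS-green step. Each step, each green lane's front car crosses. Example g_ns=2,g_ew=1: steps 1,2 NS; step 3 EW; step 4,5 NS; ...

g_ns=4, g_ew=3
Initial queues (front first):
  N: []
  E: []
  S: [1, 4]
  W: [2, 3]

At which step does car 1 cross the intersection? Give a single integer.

Step 1 [NS]: N:empty,E:wait,S:car1-GO,W:wait | queues: N=0 E=0 S=1 W=2
Step 2 [NS]: N:empty,E:wait,S:car4-GO,W:wait | queues: N=0 E=0 S=0 W=2
Step 3 [NS]: N:empty,E:wait,S:empty,W:wait | queues: N=0 E=0 S=0 W=2
Step 4 [NS]: N:empty,E:wait,S:empty,W:wait | queues: N=0 E=0 S=0 W=2
Step 5 [EW]: N:wait,E:empty,S:wait,W:car2-GO | queues: N=0 E=0 S=0 W=1
Step 6 [EW]: N:wait,E:empty,S:wait,W:car3-GO | queues: N=0 E=0 S=0 W=0
Car 1 crosses at step 1

1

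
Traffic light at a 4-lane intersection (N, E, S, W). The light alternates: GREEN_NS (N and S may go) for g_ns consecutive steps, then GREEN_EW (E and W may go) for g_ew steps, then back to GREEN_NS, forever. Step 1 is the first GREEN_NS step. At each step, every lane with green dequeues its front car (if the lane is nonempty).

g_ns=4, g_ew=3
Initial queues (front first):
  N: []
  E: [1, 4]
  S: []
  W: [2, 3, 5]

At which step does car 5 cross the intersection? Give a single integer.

Step 1 [NS]: N:empty,E:wait,S:empty,W:wait | queues: N=0 E=2 S=0 W=3
Step 2 [NS]: N:empty,E:wait,S:empty,W:wait | queues: N=0 E=2 S=0 W=3
Step 3 [NS]: N:empty,E:wait,S:empty,W:wait | queues: N=0 E=2 S=0 W=3
Step 4 [NS]: N:empty,E:wait,S:empty,W:wait | queues: N=0 E=2 S=0 W=3
Step 5 [EW]: N:wait,E:car1-GO,S:wait,W:car2-GO | queues: N=0 E=1 S=0 W=2
Step 6 [EW]: N:wait,E:car4-GO,S:wait,W:car3-GO | queues: N=0 E=0 S=0 W=1
Step 7 [EW]: N:wait,E:empty,S:wait,W:car5-GO | queues: N=0 E=0 S=0 W=0
Car 5 crosses at step 7

7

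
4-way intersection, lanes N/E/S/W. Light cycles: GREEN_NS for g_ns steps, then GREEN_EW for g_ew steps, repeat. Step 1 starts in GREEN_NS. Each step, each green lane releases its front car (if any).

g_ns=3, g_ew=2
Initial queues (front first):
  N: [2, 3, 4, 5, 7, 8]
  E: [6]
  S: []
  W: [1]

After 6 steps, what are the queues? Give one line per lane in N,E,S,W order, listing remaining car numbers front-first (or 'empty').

Step 1 [NS]: N:car2-GO,E:wait,S:empty,W:wait | queues: N=5 E=1 S=0 W=1
Step 2 [NS]: N:car3-GO,E:wait,S:empty,W:wait | queues: N=4 E=1 S=0 W=1
Step 3 [NS]: N:car4-GO,E:wait,S:empty,W:wait | queues: N=3 E=1 S=0 W=1
Step 4 [EW]: N:wait,E:car6-GO,S:wait,W:car1-GO | queues: N=3 E=0 S=0 W=0
Step 5 [EW]: N:wait,E:empty,S:wait,W:empty | queues: N=3 E=0 S=0 W=0
Step 6 [NS]: N:car5-GO,E:wait,S:empty,W:wait | queues: N=2 E=0 S=0 W=0

N: 7 8
E: empty
S: empty
W: empty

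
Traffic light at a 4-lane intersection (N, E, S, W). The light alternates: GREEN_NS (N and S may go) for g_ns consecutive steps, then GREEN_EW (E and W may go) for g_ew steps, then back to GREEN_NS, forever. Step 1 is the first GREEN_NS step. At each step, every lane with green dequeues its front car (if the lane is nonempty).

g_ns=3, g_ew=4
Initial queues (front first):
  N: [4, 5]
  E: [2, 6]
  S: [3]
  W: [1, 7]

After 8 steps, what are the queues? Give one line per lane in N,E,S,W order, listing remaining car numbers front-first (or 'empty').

Step 1 [NS]: N:car4-GO,E:wait,S:car3-GO,W:wait | queues: N=1 E=2 S=0 W=2
Step 2 [NS]: N:car5-GO,E:wait,S:empty,W:wait | queues: N=0 E=2 S=0 W=2
Step 3 [NS]: N:empty,E:wait,S:empty,W:wait | queues: N=0 E=2 S=0 W=2
Step 4 [EW]: N:wait,E:car2-GO,S:wait,W:car1-GO | queues: N=0 E=1 S=0 W=1
Step 5 [EW]: N:wait,E:car6-GO,S:wait,W:car7-GO | queues: N=0 E=0 S=0 W=0

N: empty
E: empty
S: empty
W: empty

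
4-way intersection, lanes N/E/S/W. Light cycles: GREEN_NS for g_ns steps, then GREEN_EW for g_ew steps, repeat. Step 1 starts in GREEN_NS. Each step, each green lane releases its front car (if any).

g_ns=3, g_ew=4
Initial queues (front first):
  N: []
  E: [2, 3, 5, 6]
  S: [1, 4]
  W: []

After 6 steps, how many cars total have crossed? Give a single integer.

Step 1 [NS]: N:empty,E:wait,S:car1-GO,W:wait | queues: N=0 E=4 S=1 W=0
Step 2 [NS]: N:empty,E:wait,S:car4-GO,W:wait | queues: N=0 E=4 S=0 W=0
Step 3 [NS]: N:empty,E:wait,S:empty,W:wait | queues: N=0 E=4 S=0 W=0
Step 4 [EW]: N:wait,E:car2-GO,S:wait,W:empty | queues: N=0 E=3 S=0 W=0
Step 5 [EW]: N:wait,E:car3-GO,S:wait,W:empty | queues: N=0 E=2 S=0 W=0
Step 6 [EW]: N:wait,E:car5-GO,S:wait,W:empty | queues: N=0 E=1 S=0 W=0
Cars crossed by step 6: 5

Answer: 5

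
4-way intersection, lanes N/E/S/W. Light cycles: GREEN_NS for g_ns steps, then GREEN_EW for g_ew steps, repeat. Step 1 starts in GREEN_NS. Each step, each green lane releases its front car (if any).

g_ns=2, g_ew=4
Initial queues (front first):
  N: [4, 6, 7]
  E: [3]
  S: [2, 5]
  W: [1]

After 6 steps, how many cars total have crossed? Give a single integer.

Step 1 [NS]: N:car4-GO,E:wait,S:car2-GO,W:wait | queues: N=2 E=1 S=1 W=1
Step 2 [NS]: N:car6-GO,E:wait,S:car5-GO,W:wait | queues: N=1 E=1 S=0 W=1
Step 3 [EW]: N:wait,E:car3-GO,S:wait,W:car1-GO | queues: N=1 E=0 S=0 W=0
Step 4 [EW]: N:wait,E:empty,S:wait,W:empty | queues: N=1 E=0 S=0 W=0
Step 5 [EW]: N:wait,E:empty,S:wait,W:empty | queues: N=1 E=0 S=0 W=0
Step 6 [EW]: N:wait,E:empty,S:wait,W:empty | queues: N=1 E=0 S=0 W=0
Cars crossed by step 6: 6

Answer: 6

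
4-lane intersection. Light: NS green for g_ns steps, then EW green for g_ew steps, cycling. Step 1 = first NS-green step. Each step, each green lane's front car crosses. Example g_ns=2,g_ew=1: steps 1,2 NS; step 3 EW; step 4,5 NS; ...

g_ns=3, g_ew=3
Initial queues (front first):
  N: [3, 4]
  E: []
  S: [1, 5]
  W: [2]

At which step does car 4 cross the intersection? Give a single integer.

Step 1 [NS]: N:car3-GO,E:wait,S:car1-GO,W:wait | queues: N=1 E=0 S=1 W=1
Step 2 [NS]: N:car4-GO,E:wait,S:car5-GO,W:wait | queues: N=0 E=0 S=0 W=1
Step 3 [NS]: N:empty,E:wait,S:empty,W:wait | queues: N=0 E=0 S=0 W=1
Step 4 [EW]: N:wait,E:empty,S:wait,W:car2-GO | queues: N=0 E=0 S=0 W=0
Car 4 crosses at step 2

2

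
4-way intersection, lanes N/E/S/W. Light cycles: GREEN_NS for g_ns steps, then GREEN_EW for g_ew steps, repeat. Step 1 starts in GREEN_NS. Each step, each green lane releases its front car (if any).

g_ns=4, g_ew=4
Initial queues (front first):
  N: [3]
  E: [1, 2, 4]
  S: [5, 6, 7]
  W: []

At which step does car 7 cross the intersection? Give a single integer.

Step 1 [NS]: N:car3-GO,E:wait,S:car5-GO,W:wait | queues: N=0 E=3 S=2 W=0
Step 2 [NS]: N:empty,E:wait,S:car6-GO,W:wait | queues: N=0 E=3 S=1 W=0
Step 3 [NS]: N:empty,E:wait,S:car7-GO,W:wait | queues: N=0 E=3 S=0 W=0
Step 4 [NS]: N:empty,E:wait,S:empty,W:wait | queues: N=0 E=3 S=0 W=0
Step 5 [EW]: N:wait,E:car1-GO,S:wait,W:empty | queues: N=0 E=2 S=0 W=0
Step 6 [EW]: N:wait,E:car2-GO,S:wait,W:empty | queues: N=0 E=1 S=0 W=0
Step 7 [EW]: N:wait,E:car4-GO,S:wait,W:empty | queues: N=0 E=0 S=0 W=0
Car 7 crosses at step 3

3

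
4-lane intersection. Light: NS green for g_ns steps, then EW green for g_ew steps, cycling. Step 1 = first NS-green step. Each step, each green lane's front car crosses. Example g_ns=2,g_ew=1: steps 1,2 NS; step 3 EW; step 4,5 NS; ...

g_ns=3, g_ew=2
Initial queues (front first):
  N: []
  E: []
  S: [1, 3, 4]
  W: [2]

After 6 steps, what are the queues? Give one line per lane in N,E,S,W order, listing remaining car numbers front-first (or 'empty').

Step 1 [NS]: N:empty,E:wait,S:car1-GO,W:wait | queues: N=0 E=0 S=2 W=1
Step 2 [NS]: N:empty,E:wait,S:car3-GO,W:wait | queues: N=0 E=0 S=1 W=1
Step 3 [NS]: N:empty,E:wait,S:car4-GO,W:wait | queues: N=0 E=0 S=0 W=1
Step 4 [EW]: N:wait,E:empty,S:wait,W:car2-GO | queues: N=0 E=0 S=0 W=0

N: empty
E: empty
S: empty
W: empty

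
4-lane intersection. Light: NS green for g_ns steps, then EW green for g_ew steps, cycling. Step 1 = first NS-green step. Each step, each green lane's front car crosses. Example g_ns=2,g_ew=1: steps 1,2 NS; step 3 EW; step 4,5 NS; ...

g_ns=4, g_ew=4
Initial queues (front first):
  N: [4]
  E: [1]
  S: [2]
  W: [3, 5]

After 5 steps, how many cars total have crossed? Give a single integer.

Answer: 4

Derivation:
Step 1 [NS]: N:car4-GO,E:wait,S:car2-GO,W:wait | queues: N=0 E=1 S=0 W=2
Step 2 [NS]: N:empty,E:wait,S:empty,W:wait | queues: N=0 E=1 S=0 W=2
Step 3 [NS]: N:empty,E:wait,S:empty,W:wait | queues: N=0 E=1 S=0 W=2
Step 4 [NS]: N:empty,E:wait,S:empty,W:wait | queues: N=0 E=1 S=0 W=2
Step 5 [EW]: N:wait,E:car1-GO,S:wait,W:car3-GO | queues: N=0 E=0 S=0 W=1
Cars crossed by step 5: 4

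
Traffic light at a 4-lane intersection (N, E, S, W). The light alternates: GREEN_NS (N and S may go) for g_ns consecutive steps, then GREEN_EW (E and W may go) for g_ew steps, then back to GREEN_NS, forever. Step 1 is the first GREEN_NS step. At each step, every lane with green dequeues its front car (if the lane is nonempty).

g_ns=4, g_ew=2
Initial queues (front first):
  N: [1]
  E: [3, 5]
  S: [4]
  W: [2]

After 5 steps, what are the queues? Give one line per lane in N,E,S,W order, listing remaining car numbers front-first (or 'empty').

Step 1 [NS]: N:car1-GO,E:wait,S:car4-GO,W:wait | queues: N=0 E=2 S=0 W=1
Step 2 [NS]: N:empty,E:wait,S:empty,W:wait | queues: N=0 E=2 S=0 W=1
Step 3 [NS]: N:empty,E:wait,S:empty,W:wait | queues: N=0 E=2 S=0 W=1
Step 4 [NS]: N:empty,E:wait,S:empty,W:wait | queues: N=0 E=2 S=0 W=1
Step 5 [EW]: N:wait,E:car3-GO,S:wait,W:car2-GO | queues: N=0 E=1 S=0 W=0

N: empty
E: 5
S: empty
W: empty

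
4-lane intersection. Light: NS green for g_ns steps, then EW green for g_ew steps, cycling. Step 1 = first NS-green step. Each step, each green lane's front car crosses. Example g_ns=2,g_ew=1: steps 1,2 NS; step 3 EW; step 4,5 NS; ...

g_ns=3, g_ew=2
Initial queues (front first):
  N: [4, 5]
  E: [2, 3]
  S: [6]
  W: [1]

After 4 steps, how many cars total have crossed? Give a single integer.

Step 1 [NS]: N:car4-GO,E:wait,S:car6-GO,W:wait | queues: N=1 E=2 S=0 W=1
Step 2 [NS]: N:car5-GO,E:wait,S:empty,W:wait | queues: N=0 E=2 S=0 W=1
Step 3 [NS]: N:empty,E:wait,S:empty,W:wait | queues: N=0 E=2 S=0 W=1
Step 4 [EW]: N:wait,E:car2-GO,S:wait,W:car1-GO | queues: N=0 E=1 S=0 W=0
Cars crossed by step 4: 5

Answer: 5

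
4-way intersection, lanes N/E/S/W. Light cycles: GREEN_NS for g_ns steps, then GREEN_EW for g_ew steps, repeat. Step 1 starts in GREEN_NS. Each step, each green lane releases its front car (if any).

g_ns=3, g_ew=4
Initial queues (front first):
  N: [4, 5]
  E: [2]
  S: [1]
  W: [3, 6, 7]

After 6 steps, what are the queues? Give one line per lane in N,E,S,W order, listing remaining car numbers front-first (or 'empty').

Step 1 [NS]: N:car4-GO,E:wait,S:car1-GO,W:wait | queues: N=1 E=1 S=0 W=3
Step 2 [NS]: N:car5-GO,E:wait,S:empty,W:wait | queues: N=0 E=1 S=0 W=3
Step 3 [NS]: N:empty,E:wait,S:empty,W:wait | queues: N=0 E=1 S=0 W=3
Step 4 [EW]: N:wait,E:car2-GO,S:wait,W:car3-GO | queues: N=0 E=0 S=0 W=2
Step 5 [EW]: N:wait,E:empty,S:wait,W:car6-GO | queues: N=0 E=0 S=0 W=1
Step 6 [EW]: N:wait,E:empty,S:wait,W:car7-GO | queues: N=0 E=0 S=0 W=0

N: empty
E: empty
S: empty
W: empty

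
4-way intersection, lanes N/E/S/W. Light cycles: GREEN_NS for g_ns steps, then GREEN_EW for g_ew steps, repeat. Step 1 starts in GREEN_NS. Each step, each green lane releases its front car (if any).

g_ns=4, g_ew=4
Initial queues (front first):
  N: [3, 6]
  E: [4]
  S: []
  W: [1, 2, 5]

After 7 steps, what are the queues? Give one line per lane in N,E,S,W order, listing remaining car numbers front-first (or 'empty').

Step 1 [NS]: N:car3-GO,E:wait,S:empty,W:wait | queues: N=1 E=1 S=0 W=3
Step 2 [NS]: N:car6-GO,E:wait,S:empty,W:wait | queues: N=0 E=1 S=0 W=3
Step 3 [NS]: N:empty,E:wait,S:empty,W:wait | queues: N=0 E=1 S=0 W=3
Step 4 [NS]: N:empty,E:wait,S:empty,W:wait | queues: N=0 E=1 S=0 W=3
Step 5 [EW]: N:wait,E:car4-GO,S:wait,W:car1-GO | queues: N=0 E=0 S=0 W=2
Step 6 [EW]: N:wait,E:empty,S:wait,W:car2-GO | queues: N=0 E=0 S=0 W=1
Step 7 [EW]: N:wait,E:empty,S:wait,W:car5-GO | queues: N=0 E=0 S=0 W=0

N: empty
E: empty
S: empty
W: empty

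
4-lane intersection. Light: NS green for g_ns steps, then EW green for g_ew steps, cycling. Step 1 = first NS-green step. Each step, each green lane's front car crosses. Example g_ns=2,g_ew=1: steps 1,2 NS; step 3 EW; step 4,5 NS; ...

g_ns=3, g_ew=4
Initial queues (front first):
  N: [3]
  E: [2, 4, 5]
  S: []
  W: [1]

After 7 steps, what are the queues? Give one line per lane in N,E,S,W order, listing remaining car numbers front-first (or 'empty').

Step 1 [NS]: N:car3-GO,E:wait,S:empty,W:wait | queues: N=0 E=3 S=0 W=1
Step 2 [NS]: N:empty,E:wait,S:empty,W:wait | queues: N=0 E=3 S=0 W=1
Step 3 [NS]: N:empty,E:wait,S:empty,W:wait | queues: N=0 E=3 S=0 W=1
Step 4 [EW]: N:wait,E:car2-GO,S:wait,W:car1-GO | queues: N=0 E=2 S=0 W=0
Step 5 [EW]: N:wait,E:car4-GO,S:wait,W:empty | queues: N=0 E=1 S=0 W=0
Step 6 [EW]: N:wait,E:car5-GO,S:wait,W:empty | queues: N=0 E=0 S=0 W=0

N: empty
E: empty
S: empty
W: empty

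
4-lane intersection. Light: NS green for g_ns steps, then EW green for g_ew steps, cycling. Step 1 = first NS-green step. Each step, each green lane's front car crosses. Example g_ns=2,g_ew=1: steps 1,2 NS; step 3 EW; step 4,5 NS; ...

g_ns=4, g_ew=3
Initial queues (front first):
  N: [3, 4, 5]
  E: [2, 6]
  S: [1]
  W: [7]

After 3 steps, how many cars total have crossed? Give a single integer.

Answer: 4

Derivation:
Step 1 [NS]: N:car3-GO,E:wait,S:car1-GO,W:wait | queues: N=2 E=2 S=0 W=1
Step 2 [NS]: N:car4-GO,E:wait,S:empty,W:wait | queues: N=1 E=2 S=0 W=1
Step 3 [NS]: N:car5-GO,E:wait,S:empty,W:wait | queues: N=0 E=2 S=0 W=1
Cars crossed by step 3: 4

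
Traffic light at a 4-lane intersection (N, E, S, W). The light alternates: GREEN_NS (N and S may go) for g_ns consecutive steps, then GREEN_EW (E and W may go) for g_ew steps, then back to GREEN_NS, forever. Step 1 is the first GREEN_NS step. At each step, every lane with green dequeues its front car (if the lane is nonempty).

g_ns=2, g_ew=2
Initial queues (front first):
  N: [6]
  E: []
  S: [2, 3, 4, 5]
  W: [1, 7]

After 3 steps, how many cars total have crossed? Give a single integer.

Step 1 [NS]: N:car6-GO,E:wait,S:car2-GO,W:wait | queues: N=0 E=0 S=3 W=2
Step 2 [NS]: N:empty,E:wait,S:car3-GO,W:wait | queues: N=0 E=0 S=2 W=2
Step 3 [EW]: N:wait,E:empty,S:wait,W:car1-GO | queues: N=0 E=0 S=2 W=1
Cars crossed by step 3: 4

Answer: 4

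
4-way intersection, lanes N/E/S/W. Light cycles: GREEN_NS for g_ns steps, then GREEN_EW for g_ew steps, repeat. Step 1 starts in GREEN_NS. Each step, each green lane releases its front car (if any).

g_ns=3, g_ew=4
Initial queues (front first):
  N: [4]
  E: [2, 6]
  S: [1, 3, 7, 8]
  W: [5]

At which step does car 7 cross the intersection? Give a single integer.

Step 1 [NS]: N:car4-GO,E:wait,S:car1-GO,W:wait | queues: N=0 E=2 S=3 W=1
Step 2 [NS]: N:empty,E:wait,S:car3-GO,W:wait | queues: N=0 E=2 S=2 W=1
Step 3 [NS]: N:empty,E:wait,S:car7-GO,W:wait | queues: N=0 E=2 S=1 W=1
Step 4 [EW]: N:wait,E:car2-GO,S:wait,W:car5-GO | queues: N=0 E=1 S=1 W=0
Step 5 [EW]: N:wait,E:car6-GO,S:wait,W:empty | queues: N=0 E=0 S=1 W=0
Step 6 [EW]: N:wait,E:empty,S:wait,W:empty | queues: N=0 E=0 S=1 W=0
Step 7 [EW]: N:wait,E:empty,S:wait,W:empty | queues: N=0 E=0 S=1 W=0
Step 8 [NS]: N:empty,E:wait,S:car8-GO,W:wait | queues: N=0 E=0 S=0 W=0
Car 7 crosses at step 3

3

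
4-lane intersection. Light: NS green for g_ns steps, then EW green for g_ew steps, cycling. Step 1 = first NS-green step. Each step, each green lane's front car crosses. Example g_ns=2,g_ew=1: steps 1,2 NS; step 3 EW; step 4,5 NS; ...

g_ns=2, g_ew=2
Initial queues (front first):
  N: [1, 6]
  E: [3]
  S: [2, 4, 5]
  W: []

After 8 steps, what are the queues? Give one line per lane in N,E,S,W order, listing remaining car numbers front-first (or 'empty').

Step 1 [NS]: N:car1-GO,E:wait,S:car2-GO,W:wait | queues: N=1 E=1 S=2 W=0
Step 2 [NS]: N:car6-GO,E:wait,S:car4-GO,W:wait | queues: N=0 E=1 S=1 W=0
Step 3 [EW]: N:wait,E:car3-GO,S:wait,W:empty | queues: N=0 E=0 S=1 W=0
Step 4 [EW]: N:wait,E:empty,S:wait,W:empty | queues: N=0 E=0 S=1 W=0
Step 5 [NS]: N:empty,E:wait,S:car5-GO,W:wait | queues: N=0 E=0 S=0 W=0

N: empty
E: empty
S: empty
W: empty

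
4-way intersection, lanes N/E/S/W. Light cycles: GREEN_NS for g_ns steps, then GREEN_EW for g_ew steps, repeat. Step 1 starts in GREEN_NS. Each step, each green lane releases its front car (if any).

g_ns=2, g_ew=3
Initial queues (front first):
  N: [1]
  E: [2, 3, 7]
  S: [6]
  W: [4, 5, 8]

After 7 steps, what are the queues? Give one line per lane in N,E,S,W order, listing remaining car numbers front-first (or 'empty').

Step 1 [NS]: N:car1-GO,E:wait,S:car6-GO,W:wait | queues: N=0 E=3 S=0 W=3
Step 2 [NS]: N:empty,E:wait,S:empty,W:wait | queues: N=0 E=3 S=0 W=3
Step 3 [EW]: N:wait,E:car2-GO,S:wait,W:car4-GO | queues: N=0 E=2 S=0 W=2
Step 4 [EW]: N:wait,E:car3-GO,S:wait,W:car5-GO | queues: N=0 E=1 S=0 W=1
Step 5 [EW]: N:wait,E:car7-GO,S:wait,W:car8-GO | queues: N=0 E=0 S=0 W=0

N: empty
E: empty
S: empty
W: empty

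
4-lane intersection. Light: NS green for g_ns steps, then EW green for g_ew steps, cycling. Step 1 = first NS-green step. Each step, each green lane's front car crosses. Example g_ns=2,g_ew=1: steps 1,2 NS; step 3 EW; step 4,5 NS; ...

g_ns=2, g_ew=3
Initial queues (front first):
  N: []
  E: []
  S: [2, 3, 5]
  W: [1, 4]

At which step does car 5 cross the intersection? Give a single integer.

Step 1 [NS]: N:empty,E:wait,S:car2-GO,W:wait | queues: N=0 E=0 S=2 W=2
Step 2 [NS]: N:empty,E:wait,S:car3-GO,W:wait | queues: N=0 E=0 S=1 W=2
Step 3 [EW]: N:wait,E:empty,S:wait,W:car1-GO | queues: N=0 E=0 S=1 W=1
Step 4 [EW]: N:wait,E:empty,S:wait,W:car4-GO | queues: N=0 E=0 S=1 W=0
Step 5 [EW]: N:wait,E:empty,S:wait,W:empty | queues: N=0 E=0 S=1 W=0
Step 6 [NS]: N:empty,E:wait,S:car5-GO,W:wait | queues: N=0 E=0 S=0 W=0
Car 5 crosses at step 6

6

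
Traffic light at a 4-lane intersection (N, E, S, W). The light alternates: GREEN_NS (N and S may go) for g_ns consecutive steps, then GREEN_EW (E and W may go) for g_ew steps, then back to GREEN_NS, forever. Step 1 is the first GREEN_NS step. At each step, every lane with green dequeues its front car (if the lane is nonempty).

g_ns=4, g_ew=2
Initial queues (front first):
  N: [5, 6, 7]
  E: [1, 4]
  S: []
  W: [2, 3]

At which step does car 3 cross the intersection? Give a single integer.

Step 1 [NS]: N:car5-GO,E:wait,S:empty,W:wait | queues: N=2 E=2 S=0 W=2
Step 2 [NS]: N:car6-GO,E:wait,S:empty,W:wait | queues: N=1 E=2 S=0 W=2
Step 3 [NS]: N:car7-GO,E:wait,S:empty,W:wait | queues: N=0 E=2 S=0 W=2
Step 4 [NS]: N:empty,E:wait,S:empty,W:wait | queues: N=0 E=2 S=0 W=2
Step 5 [EW]: N:wait,E:car1-GO,S:wait,W:car2-GO | queues: N=0 E=1 S=0 W=1
Step 6 [EW]: N:wait,E:car4-GO,S:wait,W:car3-GO | queues: N=0 E=0 S=0 W=0
Car 3 crosses at step 6

6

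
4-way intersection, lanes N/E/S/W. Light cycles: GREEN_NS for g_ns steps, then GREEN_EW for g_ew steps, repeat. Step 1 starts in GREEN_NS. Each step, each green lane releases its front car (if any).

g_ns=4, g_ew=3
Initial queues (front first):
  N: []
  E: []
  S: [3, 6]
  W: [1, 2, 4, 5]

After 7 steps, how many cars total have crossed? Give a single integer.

Step 1 [NS]: N:empty,E:wait,S:car3-GO,W:wait | queues: N=0 E=0 S=1 W=4
Step 2 [NS]: N:empty,E:wait,S:car6-GO,W:wait | queues: N=0 E=0 S=0 W=4
Step 3 [NS]: N:empty,E:wait,S:empty,W:wait | queues: N=0 E=0 S=0 W=4
Step 4 [NS]: N:empty,E:wait,S:empty,W:wait | queues: N=0 E=0 S=0 W=4
Step 5 [EW]: N:wait,E:empty,S:wait,W:car1-GO | queues: N=0 E=0 S=0 W=3
Step 6 [EW]: N:wait,E:empty,S:wait,W:car2-GO | queues: N=0 E=0 S=0 W=2
Step 7 [EW]: N:wait,E:empty,S:wait,W:car4-GO | queues: N=0 E=0 S=0 W=1
Cars crossed by step 7: 5

Answer: 5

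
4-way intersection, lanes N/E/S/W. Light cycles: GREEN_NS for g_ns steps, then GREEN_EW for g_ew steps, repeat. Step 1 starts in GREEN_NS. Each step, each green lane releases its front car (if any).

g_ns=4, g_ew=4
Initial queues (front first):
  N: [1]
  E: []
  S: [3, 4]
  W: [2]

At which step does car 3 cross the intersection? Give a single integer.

Step 1 [NS]: N:car1-GO,E:wait,S:car3-GO,W:wait | queues: N=0 E=0 S=1 W=1
Step 2 [NS]: N:empty,E:wait,S:car4-GO,W:wait | queues: N=0 E=0 S=0 W=1
Step 3 [NS]: N:empty,E:wait,S:empty,W:wait | queues: N=0 E=0 S=0 W=1
Step 4 [NS]: N:empty,E:wait,S:empty,W:wait | queues: N=0 E=0 S=0 W=1
Step 5 [EW]: N:wait,E:empty,S:wait,W:car2-GO | queues: N=0 E=0 S=0 W=0
Car 3 crosses at step 1

1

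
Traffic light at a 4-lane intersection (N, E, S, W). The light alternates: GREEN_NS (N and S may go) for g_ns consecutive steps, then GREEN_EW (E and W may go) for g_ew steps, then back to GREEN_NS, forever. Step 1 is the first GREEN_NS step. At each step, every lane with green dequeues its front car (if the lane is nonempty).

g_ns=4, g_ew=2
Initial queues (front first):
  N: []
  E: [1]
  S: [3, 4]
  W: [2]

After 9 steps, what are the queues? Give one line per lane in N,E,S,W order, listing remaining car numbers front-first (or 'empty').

Step 1 [NS]: N:empty,E:wait,S:car3-GO,W:wait | queues: N=0 E=1 S=1 W=1
Step 2 [NS]: N:empty,E:wait,S:car4-GO,W:wait | queues: N=0 E=1 S=0 W=1
Step 3 [NS]: N:empty,E:wait,S:empty,W:wait | queues: N=0 E=1 S=0 W=1
Step 4 [NS]: N:empty,E:wait,S:empty,W:wait | queues: N=0 E=1 S=0 W=1
Step 5 [EW]: N:wait,E:car1-GO,S:wait,W:car2-GO | queues: N=0 E=0 S=0 W=0

N: empty
E: empty
S: empty
W: empty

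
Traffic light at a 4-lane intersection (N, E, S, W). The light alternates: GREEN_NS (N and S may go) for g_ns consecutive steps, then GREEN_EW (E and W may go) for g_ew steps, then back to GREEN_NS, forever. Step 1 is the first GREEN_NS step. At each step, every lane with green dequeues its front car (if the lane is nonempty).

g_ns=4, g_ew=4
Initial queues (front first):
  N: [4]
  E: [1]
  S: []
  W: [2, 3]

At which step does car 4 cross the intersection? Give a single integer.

Step 1 [NS]: N:car4-GO,E:wait,S:empty,W:wait | queues: N=0 E=1 S=0 W=2
Step 2 [NS]: N:empty,E:wait,S:empty,W:wait | queues: N=0 E=1 S=0 W=2
Step 3 [NS]: N:empty,E:wait,S:empty,W:wait | queues: N=0 E=1 S=0 W=2
Step 4 [NS]: N:empty,E:wait,S:empty,W:wait | queues: N=0 E=1 S=0 W=2
Step 5 [EW]: N:wait,E:car1-GO,S:wait,W:car2-GO | queues: N=0 E=0 S=0 W=1
Step 6 [EW]: N:wait,E:empty,S:wait,W:car3-GO | queues: N=0 E=0 S=0 W=0
Car 4 crosses at step 1

1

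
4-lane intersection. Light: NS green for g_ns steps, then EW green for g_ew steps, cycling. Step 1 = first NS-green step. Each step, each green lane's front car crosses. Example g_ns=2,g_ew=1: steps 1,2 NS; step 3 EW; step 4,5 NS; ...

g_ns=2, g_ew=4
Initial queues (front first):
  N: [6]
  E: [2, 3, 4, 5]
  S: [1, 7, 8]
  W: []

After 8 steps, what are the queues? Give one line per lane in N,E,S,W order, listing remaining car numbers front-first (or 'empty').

Step 1 [NS]: N:car6-GO,E:wait,S:car1-GO,W:wait | queues: N=0 E=4 S=2 W=0
Step 2 [NS]: N:empty,E:wait,S:car7-GO,W:wait | queues: N=0 E=4 S=1 W=0
Step 3 [EW]: N:wait,E:car2-GO,S:wait,W:empty | queues: N=0 E=3 S=1 W=0
Step 4 [EW]: N:wait,E:car3-GO,S:wait,W:empty | queues: N=0 E=2 S=1 W=0
Step 5 [EW]: N:wait,E:car4-GO,S:wait,W:empty | queues: N=0 E=1 S=1 W=0
Step 6 [EW]: N:wait,E:car5-GO,S:wait,W:empty | queues: N=0 E=0 S=1 W=0
Step 7 [NS]: N:empty,E:wait,S:car8-GO,W:wait | queues: N=0 E=0 S=0 W=0

N: empty
E: empty
S: empty
W: empty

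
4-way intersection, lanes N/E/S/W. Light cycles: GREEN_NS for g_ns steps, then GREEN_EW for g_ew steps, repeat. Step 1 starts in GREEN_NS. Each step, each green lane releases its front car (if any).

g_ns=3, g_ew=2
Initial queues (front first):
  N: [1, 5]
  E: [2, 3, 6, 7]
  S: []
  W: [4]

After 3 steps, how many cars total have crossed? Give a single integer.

Step 1 [NS]: N:car1-GO,E:wait,S:empty,W:wait | queues: N=1 E=4 S=0 W=1
Step 2 [NS]: N:car5-GO,E:wait,S:empty,W:wait | queues: N=0 E=4 S=0 W=1
Step 3 [NS]: N:empty,E:wait,S:empty,W:wait | queues: N=0 E=4 S=0 W=1
Cars crossed by step 3: 2

Answer: 2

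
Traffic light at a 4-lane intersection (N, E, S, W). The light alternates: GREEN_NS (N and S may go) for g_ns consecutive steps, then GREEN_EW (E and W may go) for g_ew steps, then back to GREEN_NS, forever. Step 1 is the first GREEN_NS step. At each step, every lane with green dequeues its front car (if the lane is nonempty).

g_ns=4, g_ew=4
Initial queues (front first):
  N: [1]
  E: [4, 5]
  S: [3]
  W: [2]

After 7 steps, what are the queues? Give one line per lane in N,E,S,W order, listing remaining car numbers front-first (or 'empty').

Step 1 [NS]: N:car1-GO,E:wait,S:car3-GO,W:wait | queues: N=0 E=2 S=0 W=1
Step 2 [NS]: N:empty,E:wait,S:empty,W:wait | queues: N=0 E=2 S=0 W=1
Step 3 [NS]: N:empty,E:wait,S:empty,W:wait | queues: N=0 E=2 S=0 W=1
Step 4 [NS]: N:empty,E:wait,S:empty,W:wait | queues: N=0 E=2 S=0 W=1
Step 5 [EW]: N:wait,E:car4-GO,S:wait,W:car2-GO | queues: N=0 E=1 S=0 W=0
Step 6 [EW]: N:wait,E:car5-GO,S:wait,W:empty | queues: N=0 E=0 S=0 W=0

N: empty
E: empty
S: empty
W: empty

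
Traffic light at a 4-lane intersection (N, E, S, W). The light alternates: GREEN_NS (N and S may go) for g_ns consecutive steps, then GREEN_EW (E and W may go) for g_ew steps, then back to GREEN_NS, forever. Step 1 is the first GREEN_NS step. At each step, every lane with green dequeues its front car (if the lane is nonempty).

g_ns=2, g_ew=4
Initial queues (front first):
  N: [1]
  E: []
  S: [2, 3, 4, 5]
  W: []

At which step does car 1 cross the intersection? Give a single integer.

Step 1 [NS]: N:car1-GO,E:wait,S:car2-GO,W:wait | queues: N=0 E=0 S=3 W=0
Step 2 [NS]: N:empty,E:wait,S:car3-GO,W:wait | queues: N=0 E=0 S=2 W=0
Step 3 [EW]: N:wait,E:empty,S:wait,W:empty | queues: N=0 E=0 S=2 W=0
Step 4 [EW]: N:wait,E:empty,S:wait,W:empty | queues: N=0 E=0 S=2 W=0
Step 5 [EW]: N:wait,E:empty,S:wait,W:empty | queues: N=0 E=0 S=2 W=0
Step 6 [EW]: N:wait,E:empty,S:wait,W:empty | queues: N=0 E=0 S=2 W=0
Step 7 [NS]: N:empty,E:wait,S:car4-GO,W:wait | queues: N=0 E=0 S=1 W=0
Step 8 [NS]: N:empty,E:wait,S:car5-GO,W:wait | queues: N=0 E=0 S=0 W=0
Car 1 crosses at step 1

1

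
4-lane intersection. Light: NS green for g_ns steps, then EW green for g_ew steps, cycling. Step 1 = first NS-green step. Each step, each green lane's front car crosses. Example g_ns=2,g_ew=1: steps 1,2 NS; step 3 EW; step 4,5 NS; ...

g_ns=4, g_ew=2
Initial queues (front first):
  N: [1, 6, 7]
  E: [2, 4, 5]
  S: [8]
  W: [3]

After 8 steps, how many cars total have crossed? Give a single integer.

Answer: 7

Derivation:
Step 1 [NS]: N:car1-GO,E:wait,S:car8-GO,W:wait | queues: N=2 E=3 S=0 W=1
Step 2 [NS]: N:car6-GO,E:wait,S:empty,W:wait | queues: N=1 E=3 S=0 W=1
Step 3 [NS]: N:car7-GO,E:wait,S:empty,W:wait | queues: N=0 E=3 S=0 W=1
Step 4 [NS]: N:empty,E:wait,S:empty,W:wait | queues: N=0 E=3 S=0 W=1
Step 5 [EW]: N:wait,E:car2-GO,S:wait,W:car3-GO | queues: N=0 E=2 S=0 W=0
Step 6 [EW]: N:wait,E:car4-GO,S:wait,W:empty | queues: N=0 E=1 S=0 W=0
Step 7 [NS]: N:empty,E:wait,S:empty,W:wait | queues: N=0 E=1 S=0 W=0
Step 8 [NS]: N:empty,E:wait,S:empty,W:wait | queues: N=0 E=1 S=0 W=0
Cars crossed by step 8: 7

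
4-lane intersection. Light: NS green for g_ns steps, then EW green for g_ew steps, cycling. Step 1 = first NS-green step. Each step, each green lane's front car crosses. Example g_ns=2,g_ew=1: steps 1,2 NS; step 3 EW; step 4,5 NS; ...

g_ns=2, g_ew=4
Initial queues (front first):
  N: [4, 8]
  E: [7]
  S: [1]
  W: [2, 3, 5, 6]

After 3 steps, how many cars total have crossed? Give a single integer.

Step 1 [NS]: N:car4-GO,E:wait,S:car1-GO,W:wait | queues: N=1 E=1 S=0 W=4
Step 2 [NS]: N:car8-GO,E:wait,S:empty,W:wait | queues: N=0 E=1 S=0 W=4
Step 3 [EW]: N:wait,E:car7-GO,S:wait,W:car2-GO | queues: N=0 E=0 S=0 W=3
Cars crossed by step 3: 5

Answer: 5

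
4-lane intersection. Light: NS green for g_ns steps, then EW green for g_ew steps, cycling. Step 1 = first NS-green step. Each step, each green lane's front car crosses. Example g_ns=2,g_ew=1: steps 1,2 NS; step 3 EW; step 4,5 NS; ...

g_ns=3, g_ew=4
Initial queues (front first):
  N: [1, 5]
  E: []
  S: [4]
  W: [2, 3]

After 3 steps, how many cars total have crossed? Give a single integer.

Step 1 [NS]: N:car1-GO,E:wait,S:car4-GO,W:wait | queues: N=1 E=0 S=0 W=2
Step 2 [NS]: N:car5-GO,E:wait,S:empty,W:wait | queues: N=0 E=0 S=0 W=2
Step 3 [NS]: N:empty,E:wait,S:empty,W:wait | queues: N=0 E=0 S=0 W=2
Cars crossed by step 3: 3

Answer: 3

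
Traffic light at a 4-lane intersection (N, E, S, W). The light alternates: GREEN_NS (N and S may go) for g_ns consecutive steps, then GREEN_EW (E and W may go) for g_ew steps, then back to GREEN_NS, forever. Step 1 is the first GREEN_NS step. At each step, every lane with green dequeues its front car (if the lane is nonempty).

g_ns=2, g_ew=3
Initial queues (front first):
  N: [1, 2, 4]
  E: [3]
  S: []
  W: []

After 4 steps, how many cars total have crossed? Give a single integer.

Step 1 [NS]: N:car1-GO,E:wait,S:empty,W:wait | queues: N=2 E=1 S=0 W=0
Step 2 [NS]: N:car2-GO,E:wait,S:empty,W:wait | queues: N=1 E=1 S=0 W=0
Step 3 [EW]: N:wait,E:car3-GO,S:wait,W:empty | queues: N=1 E=0 S=0 W=0
Step 4 [EW]: N:wait,E:empty,S:wait,W:empty | queues: N=1 E=0 S=0 W=0
Cars crossed by step 4: 3

Answer: 3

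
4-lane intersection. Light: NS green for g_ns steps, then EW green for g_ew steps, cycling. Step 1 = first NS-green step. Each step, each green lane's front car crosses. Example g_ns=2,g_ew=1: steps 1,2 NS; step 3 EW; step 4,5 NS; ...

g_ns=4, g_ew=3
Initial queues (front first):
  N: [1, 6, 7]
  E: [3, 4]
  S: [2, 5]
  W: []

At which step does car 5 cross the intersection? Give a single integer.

Step 1 [NS]: N:car1-GO,E:wait,S:car2-GO,W:wait | queues: N=2 E=2 S=1 W=0
Step 2 [NS]: N:car6-GO,E:wait,S:car5-GO,W:wait | queues: N=1 E=2 S=0 W=0
Step 3 [NS]: N:car7-GO,E:wait,S:empty,W:wait | queues: N=0 E=2 S=0 W=0
Step 4 [NS]: N:empty,E:wait,S:empty,W:wait | queues: N=0 E=2 S=0 W=0
Step 5 [EW]: N:wait,E:car3-GO,S:wait,W:empty | queues: N=0 E=1 S=0 W=0
Step 6 [EW]: N:wait,E:car4-GO,S:wait,W:empty | queues: N=0 E=0 S=0 W=0
Car 5 crosses at step 2

2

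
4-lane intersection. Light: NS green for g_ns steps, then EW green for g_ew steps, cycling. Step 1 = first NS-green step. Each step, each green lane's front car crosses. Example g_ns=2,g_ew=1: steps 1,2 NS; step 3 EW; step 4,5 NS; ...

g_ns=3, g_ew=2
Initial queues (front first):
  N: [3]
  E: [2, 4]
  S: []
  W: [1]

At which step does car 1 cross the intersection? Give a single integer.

Step 1 [NS]: N:car3-GO,E:wait,S:empty,W:wait | queues: N=0 E=2 S=0 W=1
Step 2 [NS]: N:empty,E:wait,S:empty,W:wait | queues: N=0 E=2 S=0 W=1
Step 3 [NS]: N:empty,E:wait,S:empty,W:wait | queues: N=0 E=2 S=0 W=1
Step 4 [EW]: N:wait,E:car2-GO,S:wait,W:car1-GO | queues: N=0 E=1 S=0 W=0
Step 5 [EW]: N:wait,E:car4-GO,S:wait,W:empty | queues: N=0 E=0 S=0 W=0
Car 1 crosses at step 4

4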